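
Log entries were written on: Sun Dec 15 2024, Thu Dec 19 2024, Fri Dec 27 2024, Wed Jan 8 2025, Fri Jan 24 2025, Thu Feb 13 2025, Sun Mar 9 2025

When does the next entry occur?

Sun Apr 6 2025

The spacing grows by 4 each time: 4, 8, 12, 16, 20, 24 days.
Next gap: 28 days. Sun Mar 9 2025 + 28 days = Sun Apr 6 2025.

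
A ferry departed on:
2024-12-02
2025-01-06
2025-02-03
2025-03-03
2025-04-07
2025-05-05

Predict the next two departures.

2025-06-02, 2025-07-07

These are Mondays at 28- or 35-day spacing (35, 28, 28, 35, 28).
The pattern: 1st Monday of the month.
June 2025 — 1st Monday is 2025-06-02.
1st Monday of July 2025: 2025-07-07.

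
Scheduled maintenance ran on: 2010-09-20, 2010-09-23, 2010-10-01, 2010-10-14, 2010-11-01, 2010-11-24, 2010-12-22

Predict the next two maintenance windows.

The spacing grows by 5 each time: 3, 8, 13, 18, 23, 28 days.
Next gap: 33 days. 2010-12-22 + 33 days = 2011-01-24.
Next gap: 38 days. 2011-01-24 + 38 days = 2011-03-03.

2011-01-24, 2011-03-03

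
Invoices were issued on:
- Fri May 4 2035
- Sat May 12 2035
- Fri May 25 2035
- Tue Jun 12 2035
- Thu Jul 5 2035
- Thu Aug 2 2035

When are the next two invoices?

Tue Sep 4 2035, Fri Oct 12 2035

The spacing grows by 5 each time: 8, 13, 18, 23, 28 days.
Next gap: 33 days. Thu Aug 2 2035 + 33 days = Tue Sep 4 2035.
Next gap: 38 days. Tue Sep 4 2035 + 38 days = Fri Oct 12 2035.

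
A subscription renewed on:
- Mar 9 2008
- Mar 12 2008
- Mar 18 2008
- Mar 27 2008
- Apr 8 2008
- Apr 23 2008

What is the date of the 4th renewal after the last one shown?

Intervals are 3, 6, 9, 12, 15 days — an arithmetic progression with common difference 3.
Next gap: 18 days. Apr 23 2008 + 18 days = May 11 2008.
Next gap: 21 days. May 11 2008 + 21 days = Jun 1 2008.
Next gap: 24 days. Jun 1 2008 + 24 days = Jun 25 2008.
Next gap: 27 days. Jun 25 2008 + 27 days = Jul 22 2008.

Jul 22 2008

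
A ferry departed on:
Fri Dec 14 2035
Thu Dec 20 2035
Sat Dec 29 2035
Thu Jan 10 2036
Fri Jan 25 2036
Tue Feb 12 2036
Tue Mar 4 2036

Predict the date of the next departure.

Fri Mar 28 2036

The spacing grows by 3 each time: 6, 9, 12, 15, 18, 21 days.
Next gap: 24 days. Tue Mar 4 2036 + 24 days = Fri Mar 28 2036.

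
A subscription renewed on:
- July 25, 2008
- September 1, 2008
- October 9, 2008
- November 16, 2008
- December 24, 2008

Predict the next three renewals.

January 31, 2009; March 10, 2009; April 17, 2009

The spacing is 38, 38, 38, 38 days — always 38 days.
December 24, 2008 + 38 days = January 31, 2009.
January 31, 2009 + 38 days = March 10, 2009.
March 10, 2009 + 38 days = April 17, 2009.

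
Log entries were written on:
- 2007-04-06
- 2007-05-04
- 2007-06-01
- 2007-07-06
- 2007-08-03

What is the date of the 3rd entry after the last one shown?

All dates are Fridays, 28, 28, 35, 28 days apart.
Specifically, the 1st Friday of each month.
1st Friday of September 2007: 2007-09-07.
1st Friday of October 2007: 2007-10-05.
1st Friday of November 2007: 2007-11-02.

2007-11-02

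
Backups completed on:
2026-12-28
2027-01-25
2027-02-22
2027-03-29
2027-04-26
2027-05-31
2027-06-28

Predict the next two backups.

2027-07-26, 2027-08-30

Every date is a Monday; gaps 28, 28, 35, 28, 35, 28 days.
Each is the last Monday of its month (at least one falls on the 29th or later, ruling out '4th Monday').
July 2027 ends with Monday 2027-07-26.
August 2027 ends with Monday 2027-08-30.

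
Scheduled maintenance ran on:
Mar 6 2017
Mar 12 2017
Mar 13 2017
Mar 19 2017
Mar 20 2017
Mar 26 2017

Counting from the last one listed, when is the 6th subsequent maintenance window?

Every event lands on a Monday or Sunday (gaps cycle 6, 1, 6, 1, 6).
So the schedule is: every Monday and Sunday.
The following Monday is Mar 27 2017.
Next Sunday: Apr 2 2017.
Next Monday: Apr 3 2017.
The following Sunday is Apr 9 2017.
Next Monday: Apr 10 2017.
The following Sunday is Apr 16 2017.

Apr 16 2017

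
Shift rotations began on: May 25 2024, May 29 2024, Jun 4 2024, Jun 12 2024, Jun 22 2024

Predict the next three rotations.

Jul 4 2024, Jul 18 2024, Aug 3 2024

Intervals are 4, 6, 8, 10 days — an arithmetic progression with common difference 2.
Next gap: 12 days. Jun 22 2024 + 12 days = Jul 4 2024.
Next gap: 14 days. Jul 4 2024 + 14 days = Jul 18 2024.
Next gap: 16 days. Jul 18 2024 + 16 days = Aug 3 2024.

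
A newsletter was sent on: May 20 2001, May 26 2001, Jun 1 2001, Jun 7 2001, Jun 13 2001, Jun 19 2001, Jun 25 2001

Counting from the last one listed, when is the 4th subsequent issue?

Gaps between consecutive events: 6, 6, 6, 6, 6, 6 days — a constant 6-day interval.
Jun 25 2001 + 6 days = Jul 1 2001.
Jul 1 2001 + 6 days = Jul 7 2001.
Jul 7 2001 + 6 days = Jul 13 2001.
Jul 13 2001 + 6 days = Jul 19 2001.

Jul 19 2001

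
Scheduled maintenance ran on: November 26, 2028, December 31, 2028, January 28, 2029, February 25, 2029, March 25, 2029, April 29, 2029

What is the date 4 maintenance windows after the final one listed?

August 26, 2029

These are Sundays with 35, 28, 28, 28, 35-day gaps.
Each is the final Sunday of its month — December 31, 2028 is past the 28th, so '4th Sunday' doesn't fit.
May 2029 ends with Sunday May 27, 2029.
June 2029 ends with Sunday June 24, 2029.
July 2029 ends with Sunday July 29, 2029.
Last Sunday of August 2029: August 26, 2029.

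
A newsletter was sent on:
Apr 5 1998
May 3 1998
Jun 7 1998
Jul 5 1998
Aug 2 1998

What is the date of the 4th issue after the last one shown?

Dec 6 1998

Gaps: 28, 35, 28, 28 days — a mix of 28 and 35. Every date is a Sunday.
Each is the 1st Sunday of its month.
September 1998 — 1st Sunday is Sep 6 1998.
1st Sunday of October 1998: Oct 4 1998.
November 1998 — 1st Sunday is Nov 1 1998.
December 1998 — 1st Sunday is Dec 6 1998.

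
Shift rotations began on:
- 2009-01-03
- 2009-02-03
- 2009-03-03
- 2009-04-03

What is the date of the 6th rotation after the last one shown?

Gaps: 31, 28, 31 days — not constant. Every event is on the 3rd of the month.
Pattern: the 3rd of each month.
Next: May 2009 → 2009-05-03.
June 2009: 2009-06-03.
July 2009: 2009-07-03.
August 2009: 2009-08-03.
September 2009: 2009-09-03.
Next: October 2009 → 2009-10-03.

2009-10-03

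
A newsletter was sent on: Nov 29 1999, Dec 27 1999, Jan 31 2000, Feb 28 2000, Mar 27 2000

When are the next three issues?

All Mondays; the gaps (28, 35, 28, 28) vary with month length.
This is the last Monday of each month.
April 2000 ends with Monday Apr 24 2000.
Last Monday of May 2000: May 29 2000.
June 2000 ends with Monday Jun 26 2000.

Apr 24 2000, May 29 2000, Jun 26 2000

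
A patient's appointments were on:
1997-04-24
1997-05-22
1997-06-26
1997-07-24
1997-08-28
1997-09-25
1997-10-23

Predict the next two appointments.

These are Thursdays at 28- or 35-day spacing (28, 35, 28, 35, 28, 28).
The pattern: 4th Thursday of the month.
4th Thursday of November 1997: 1997-11-27.
4th Thursday of December 1997: 1997-12-25.

1997-11-27, 1997-12-25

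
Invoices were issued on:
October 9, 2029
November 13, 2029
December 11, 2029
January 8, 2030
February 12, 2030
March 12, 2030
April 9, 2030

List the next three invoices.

All dates are Tuesdays, 35, 28, 28, 35, 28, 28 days apart.
Specifically, the 2nd Tuesday of each month.
2nd Tuesday of May 2030: May 14, 2030.
2nd Tuesday of June 2030: June 11, 2030.
July 2030 — 2nd Tuesday is July 9, 2030.

May 14, 2030; June 11, 2030; July 9, 2030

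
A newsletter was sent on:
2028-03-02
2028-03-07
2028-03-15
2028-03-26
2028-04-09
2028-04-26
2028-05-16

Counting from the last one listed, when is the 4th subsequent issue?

Intervals are 5, 8, 11, 14, 17, 20 days — an arithmetic progression with common difference 3.
Next gap: 23 days. 2028-05-16 + 23 days = 2028-06-08.
Next gap: 26 days. 2028-06-08 + 26 days = 2028-07-04.
Next gap: 29 days. 2028-07-04 + 29 days = 2028-08-02.
Next gap: 32 days. 2028-08-02 + 32 days = 2028-09-03.

2028-09-03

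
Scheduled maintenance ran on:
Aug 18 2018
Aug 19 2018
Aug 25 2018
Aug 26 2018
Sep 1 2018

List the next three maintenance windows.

Sep 2 2018, Sep 8 2018, Sep 9 2018

Every event lands on a Saturday or Sunday (gaps cycle 1, 6, 1, 6).
So the schedule is: every Saturday and Sunday.
Next Sunday: Sep 2 2018.
Next Saturday: Sep 8 2018.
The following Sunday is Sep 9 2018.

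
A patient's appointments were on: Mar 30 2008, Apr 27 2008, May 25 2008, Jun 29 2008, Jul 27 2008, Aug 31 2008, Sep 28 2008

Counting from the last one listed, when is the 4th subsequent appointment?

Jan 25 2009

All Sundays; the gaps (28, 28, 35, 28, 35, 28) vary with month length.
This is the last Sunday of each month.
Last Sunday of October 2008: Oct 26 2008.
Last Sunday of November 2008: Nov 30 2008.
Last Sunday of December 2008: Dec 28 2008.
Last Sunday of January 2009: Jan 25 2009.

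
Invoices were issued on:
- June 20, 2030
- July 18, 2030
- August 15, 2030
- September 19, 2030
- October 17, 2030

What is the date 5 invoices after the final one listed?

March 20, 2031

These are Thursdays at 28- or 35-day spacing (28, 28, 35, 28).
The pattern: 3rd Thursday of the month.
3rd Thursday of November 2030: November 21, 2030.
3rd Thursday of December 2030: December 19, 2030.
3rd Thursday of January 2031: January 16, 2031.
3rd Thursday of February 2031: February 20, 2031.
March 2031 — 3rd Thursday is March 20, 2031.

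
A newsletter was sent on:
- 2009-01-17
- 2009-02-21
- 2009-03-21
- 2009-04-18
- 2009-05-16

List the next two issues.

Gaps: 35, 28, 28, 28 days — a mix of 28 and 35. Every date is a Saturday.
Each is the 3rd Saturday of its month.
3rd Saturday of June 2009: 2009-06-20.
3rd Saturday of July 2009: 2009-07-18.

2009-06-20, 2009-07-18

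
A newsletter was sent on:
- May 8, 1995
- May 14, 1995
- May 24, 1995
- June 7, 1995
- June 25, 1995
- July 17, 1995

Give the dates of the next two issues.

August 12, 1995; September 11, 1995

Gaps: 6, 10, 14, 18, 22 days — each gap is 4 larger than the previous one.
Next gap: 26 days. July 17, 1995 + 26 days = August 12, 1995.
Next gap: 30 days. August 12, 1995 + 30 days = September 11, 1995.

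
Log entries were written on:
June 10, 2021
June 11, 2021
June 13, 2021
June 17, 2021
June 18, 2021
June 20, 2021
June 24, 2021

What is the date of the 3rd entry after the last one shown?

Gaps: 1, 2, 4, 1, 2, 4 days — not constant, but cyclic with period 3.
The events fall on every Thursday, Friday and Sunday.
Next Friday: June 25, 2021.
The following Sunday is June 27, 2021.
Next Thursday: July 1, 2021.

July 1, 2021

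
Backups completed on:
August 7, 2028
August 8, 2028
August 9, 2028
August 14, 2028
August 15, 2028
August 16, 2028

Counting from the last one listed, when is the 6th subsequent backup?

The gap pattern 1, 1, 5, 1, 1 repeats every 3 events.
These are the Mondays, Tuesdays and Wednesdays of each week.
The following Monday is August 21, 2028.
The following Tuesday is August 22, 2028.
The following Wednesday is August 23, 2028.
The following Monday is August 28, 2028.
The following Tuesday is August 29, 2028.
The following Wednesday is August 30, 2028.

August 30, 2028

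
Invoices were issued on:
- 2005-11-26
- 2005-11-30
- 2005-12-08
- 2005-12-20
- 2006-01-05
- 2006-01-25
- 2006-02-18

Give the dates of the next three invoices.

2006-03-18, 2006-04-19, 2006-05-25

Intervals are 4, 8, 12, 16, 20, 24 days — an arithmetic progression with common difference 4.
Next gap: 28 days. 2006-02-18 + 28 days = 2006-03-18.
Next gap: 32 days. 2006-03-18 + 32 days = 2006-04-19.
Next gap: 36 days. 2006-04-19 + 36 days = 2006-05-25.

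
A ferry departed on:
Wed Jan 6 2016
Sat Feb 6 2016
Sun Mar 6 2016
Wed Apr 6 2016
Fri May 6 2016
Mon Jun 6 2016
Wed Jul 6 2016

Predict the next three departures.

Each date is the 6th; the gaps (31, 29, 31, 30, 31, 30) track the month lengths.
The rule is the 6th of each month.
Next: August 2016 → Sat Aug 6 2016.
Next: September 2016 → Tue Sep 6 2016.
October 2016: Thu Oct 6 2016.

Sat Aug 6 2016, Tue Sep 6 2016, Thu Oct 6 2016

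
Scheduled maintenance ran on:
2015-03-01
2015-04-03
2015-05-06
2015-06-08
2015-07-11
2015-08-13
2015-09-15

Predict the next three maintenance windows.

2015-10-18, 2015-11-20, 2015-12-23

The spacing is 33, 33, 33, 33, 33, 33 days — always 33 days.
2015-09-15 + 33 days = 2015-10-18.
2015-10-18 + 33 days = 2015-11-20.
2015-11-20 + 33 days = 2015-12-23.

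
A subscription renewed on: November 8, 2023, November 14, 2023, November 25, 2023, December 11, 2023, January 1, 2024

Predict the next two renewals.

January 27, 2024; February 27, 2024

Intervals are 6, 11, 16, 21 days — an arithmetic progression with common difference 5.
Next gap: 26 days. January 1, 2024 + 26 days = January 27, 2024.
Next gap: 31 days. January 27, 2024 + 31 days = February 27, 2024.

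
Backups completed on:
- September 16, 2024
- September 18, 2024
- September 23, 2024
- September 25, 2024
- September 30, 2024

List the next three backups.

October 2, 2024; October 7, 2024; October 9, 2024

Gaps: 2, 5, 2, 5 days — not constant, but cyclic with period 2.
The events fall on every Monday and Wednesday.
Next Wednesday: October 2, 2024.
Next Monday: October 7, 2024.
The following Wednesday is October 9, 2024.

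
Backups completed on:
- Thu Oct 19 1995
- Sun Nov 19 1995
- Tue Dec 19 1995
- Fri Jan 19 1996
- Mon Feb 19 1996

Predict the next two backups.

Tue Mar 19 1996, Fri Apr 19 1996

Each date is the 19th; the gaps (31, 30, 31, 31) track the month lengths.
The rule is the 19th of each month.
March 1996: Tue Mar 19 1996.
April 1996: Fri Apr 19 1996.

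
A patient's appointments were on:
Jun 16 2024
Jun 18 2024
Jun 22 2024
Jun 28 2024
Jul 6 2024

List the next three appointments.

Jul 16 2024, Jul 28 2024, Aug 11 2024

Intervals are 2, 4, 6, 8 days — an arithmetic progression with common difference 2.
Next gap: 10 days. Jul 6 2024 + 10 days = Jul 16 2024.
Next gap: 12 days. Jul 16 2024 + 12 days = Jul 28 2024.
Next gap: 14 days. Jul 28 2024 + 14 days = Aug 11 2024.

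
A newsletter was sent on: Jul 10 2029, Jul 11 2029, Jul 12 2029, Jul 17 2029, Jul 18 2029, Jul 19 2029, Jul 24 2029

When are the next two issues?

Jul 25 2029, Jul 26 2029

The gap pattern 1, 1, 5, 1, 1, 5 repeats every 3 events.
These are the Tuesdays, Wednesdays and Thursdays of each week.
The following Wednesday is Jul 25 2029.
Next Thursday: Jul 26 2029.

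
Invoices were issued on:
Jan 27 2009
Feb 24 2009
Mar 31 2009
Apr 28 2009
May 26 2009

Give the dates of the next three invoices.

Jun 30 2009, Jul 28 2009, Aug 25 2009

These are Tuesdays with 28, 35, 28, 28-day gaps.
Each is the final Tuesday of its month — Mar 31 2009 is past the 28th, so '4th Tuesday' doesn't fit.
June 2009 ends with Tuesday Jun 30 2009.
July 2009 ends with Tuesday Jul 28 2009.
August 2009 ends with Tuesday Aug 25 2009.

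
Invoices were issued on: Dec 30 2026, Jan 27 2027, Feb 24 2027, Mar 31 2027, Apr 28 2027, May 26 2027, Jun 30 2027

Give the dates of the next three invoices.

Every date is a Wednesday; gaps 28, 28, 35, 28, 28, 35 days.
Each is the last Wednesday of its month (at least one falls on the 29th or later, ruling out '4th Wednesday').
Last Wednesday of July 2027: Jul 28 2027.
Last Wednesday of August 2027: Aug 25 2027.
Last Wednesday of September 2027: Sep 29 2027.

Jul 28 2027, Aug 25 2027, Sep 29 2027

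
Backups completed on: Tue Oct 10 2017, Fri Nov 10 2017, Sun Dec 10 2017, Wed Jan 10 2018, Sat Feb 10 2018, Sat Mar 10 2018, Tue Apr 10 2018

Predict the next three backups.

Thu May 10 2018, Sun Jun 10 2018, Tue Jul 10 2018

The day-of-month is always 10 (31, 30, 31, 31, 28, 31 days between events).
So this recurs on the 10th of each month.
Next: May 2018 → Thu May 10 2018.
June 2018: Sun Jun 10 2018.
July 2018: Tue Jul 10 2018.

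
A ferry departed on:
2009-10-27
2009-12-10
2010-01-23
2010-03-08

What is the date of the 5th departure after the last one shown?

2010-10-14

The spacing is 44, 44, 44 days — always 44 days.
2010-03-08 + 44 days = 2010-04-21.
2010-04-21 + 44 days = 2010-06-04.
2010-06-04 + 44 days = 2010-07-18.
2010-07-18 + 44 days = 2010-08-31.
2010-08-31 + 44 days = 2010-10-14.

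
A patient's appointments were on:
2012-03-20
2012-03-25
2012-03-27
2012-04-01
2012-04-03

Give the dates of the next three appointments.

Every event lands on a Tuesday or Sunday (gaps cycle 5, 2, 5, 2).
So the schedule is: every Tuesday and Sunday.
Next Sunday: 2012-04-08.
Next Tuesday: 2012-04-10.
Next Sunday: 2012-04-15.

2012-04-08, 2012-04-10, 2012-04-15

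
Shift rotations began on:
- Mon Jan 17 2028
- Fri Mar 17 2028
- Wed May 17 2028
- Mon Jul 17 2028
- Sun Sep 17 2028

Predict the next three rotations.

Each date is the 17th; the gaps (60, 61, 61, 62) track the month lengths.
The rule is the 17th of every 2 months.
November 2028: Fri Nov 17 2028.
January 2029: Wed Jan 17 2029.
Next: March 2029 → Sat Mar 17 2029.

Fri Nov 17 2028, Wed Jan 17 2029, Sat Mar 17 2029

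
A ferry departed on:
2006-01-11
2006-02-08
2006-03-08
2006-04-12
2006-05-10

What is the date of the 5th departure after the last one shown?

2006-10-11

Gaps: 28, 28, 35, 28 days — a mix of 28 and 35. Every date is a Wednesday.
Each is the 2nd Wednesday of its month.
June 2006 — 2nd Wednesday is 2006-06-14.
July 2006 — 2nd Wednesday is 2006-07-12.
August 2006 — 2nd Wednesday is 2006-08-09.
2nd Wednesday of September 2006: 2006-09-13.
2nd Wednesday of October 2006: 2006-10-11.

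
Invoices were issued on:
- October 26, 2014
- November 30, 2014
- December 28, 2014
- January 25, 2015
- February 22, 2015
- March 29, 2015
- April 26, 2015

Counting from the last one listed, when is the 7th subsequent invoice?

November 29, 2015

These are Sundays with 35, 28, 28, 28, 35, 28-day gaps.
Each is the final Sunday of its month — November 30, 2014 is past the 28th, so '4th Sunday' doesn't fit.
Last Sunday of May 2015: May 31, 2015.
Last Sunday of June 2015: June 28, 2015.
July 2015 ends with Sunday July 26, 2015.
Last Sunday of August 2015: August 30, 2015.
Last Sunday of September 2015: September 27, 2015.
Last Sunday of October 2015: October 25, 2015.
Last Sunday of November 2015: November 29, 2015.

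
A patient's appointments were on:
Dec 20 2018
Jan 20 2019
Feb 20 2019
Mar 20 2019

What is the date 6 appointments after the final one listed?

The day-of-month is always 20 (31, 31, 28 days between events).
So this recurs on the 20th of each month.
Next: April 2019 → Apr 20 2019.
May 2019: May 20 2019.
June 2019: Jun 20 2019.
Next: July 2019 → Jul 20 2019.
August 2019: Aug 20 2019.
September 2019: Sep 20 2019.

Sep 20 2019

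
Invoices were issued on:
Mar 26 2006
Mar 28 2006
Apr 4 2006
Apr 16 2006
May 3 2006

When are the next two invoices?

Intervals are 2, 7, 12, 17 days — an arithmetic progression with common difference 5.
Next gap: 22 days. May 3 2006 + 22 days = May 25 2006.
Next gap: 27 days. May 25 2006 + 27 days = Jun 21 2006.

May 25 2006, Jun 21 2006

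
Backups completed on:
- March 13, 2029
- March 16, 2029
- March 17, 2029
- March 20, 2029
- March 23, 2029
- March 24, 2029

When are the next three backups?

Gaps: 3, 1, 3, 3, 1 days — not constant, but cyclic with period 3.
The events fall on every Tuesday, Friday and Saturday.
The following Tuesday is March 27, 2029.
The following Friday is March 30, 2029.
The following Saturday is March 31, 2029.

March 27, 2029; March 30, 2029; March 31, 2029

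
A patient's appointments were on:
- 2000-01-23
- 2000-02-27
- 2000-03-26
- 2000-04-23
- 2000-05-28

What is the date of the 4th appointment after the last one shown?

All dates are Sundays, 35, 28, 28, 35 days apart.
Specifically, the 4th Sunday of each month.
4th Sunday of June 2000: 2000-06-25.
4th Sunday of July 2000: 2000-07-23.
4th Sunday of August 2000: 2000-08-27.
4th Sunday of September 2000: 2000-09-24.

2000-09-24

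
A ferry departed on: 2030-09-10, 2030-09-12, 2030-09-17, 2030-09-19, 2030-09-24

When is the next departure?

2030-09-26

The gap pattern 2, 5, 2, 5 repeats every 2 events.
These are the Tuesdays and Thursdays of each week.
The following Thursday is 2030-09-26.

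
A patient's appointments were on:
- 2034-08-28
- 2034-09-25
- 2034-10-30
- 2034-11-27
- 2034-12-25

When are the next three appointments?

These are Mondays with 28, 35, 28, 28-day gaps.
Each is the final Monday of its month — 2034-10-30 is past the 28th, so '4th Monday' doesn't fit.
January 2035 ends with Monday 2035-01-29.
Last Monday of February 2035: 2035-02-26.
March 2035 ends with Monday 2035-03-26.

2035-01-29, 2035-02-26, 2035-03-26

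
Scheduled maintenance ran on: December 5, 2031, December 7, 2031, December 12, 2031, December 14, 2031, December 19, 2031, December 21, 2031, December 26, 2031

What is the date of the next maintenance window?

December 28, 2031

Gaps: 2, 5, 2, 5, 2, 5 days — not constant, but cyclic with period 2.
The events fall on every Friday and Sunday.
The following Sunday is December 28, 2031.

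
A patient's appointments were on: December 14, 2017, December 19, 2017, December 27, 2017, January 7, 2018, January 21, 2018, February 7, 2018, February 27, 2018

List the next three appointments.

Gaps: 5, 8, 11, 14, 17, 20 days — each gap is 3 larger than the previous one.
Next gap: 23 days. February 27, 2018 + 23 days = March 22, 2018.
Next gap: 26 days. March 22, 2018 + 26 days = April 17, 2018.
Next gap: 29 days. April 17, 2018 + 29 days = May 16, 2018.

March 22, 2018; April 17, 2018; May 16, 2018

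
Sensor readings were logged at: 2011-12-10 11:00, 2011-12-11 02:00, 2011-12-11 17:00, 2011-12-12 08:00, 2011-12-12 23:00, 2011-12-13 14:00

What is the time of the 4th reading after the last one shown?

Spacing: 15, 15, 15, 15, 15 h — constant 15 h.
2011-12-13 14:00 + 15 h = 2011-12-14 05:00.
2011-12-14 05:00 + 15 h = 2011-12-14 20:00.
2011-12-14 20:00 + 15 h = 2011-12-15 11:00.
2011-12-15 11:00 + 15 h = 2011-12-16 02:00.

2011-12-16 02:00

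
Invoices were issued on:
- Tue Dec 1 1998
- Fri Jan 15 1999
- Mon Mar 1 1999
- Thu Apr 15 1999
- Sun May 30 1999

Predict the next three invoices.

Every event comes 45 days after the last (45, 45, 45, 45).
Sun May 30 1999 + 45 days = Wed Jul 14 1999.
Wed Jul 14 1999 + 45 days = Sat Aug 28 1999.
Sat Aug 28 1999 + 45 days = Tue Oct 12 1999.

Wed Jul 14 1999, Sat Aug 28 1999, Tue Oct 12 1999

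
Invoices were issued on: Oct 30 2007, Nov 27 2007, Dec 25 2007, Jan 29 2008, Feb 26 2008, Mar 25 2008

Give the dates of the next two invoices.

These are Tuesdays with 28, 28, 35, 28, 28-day gaps.
Each is the final Tuesday of its month — Oct 30 2007 is past the 28th, so '4th Tuesday' doesn't fit.
Last Tuesday of April 2008: Apr 29 2008.
Last Tuesday of May 2008: May 27 2008.

Apr 29 2008, May 27 2008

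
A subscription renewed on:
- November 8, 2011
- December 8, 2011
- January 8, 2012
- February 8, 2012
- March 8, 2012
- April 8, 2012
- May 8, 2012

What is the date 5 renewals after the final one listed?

October 8, 2012

The day-of-month is always 8 (30, 31, 31, 29, 31, 30 days between events).
So this recurs on the 8th of each month.
Next: June 2012 → June 8, 2012.
Next: July 2012 → July 8, 2012.
August 2012: August 8, 2012.
Next: September 2012 → September 8, 2012.
October 2012: October 8, 2012.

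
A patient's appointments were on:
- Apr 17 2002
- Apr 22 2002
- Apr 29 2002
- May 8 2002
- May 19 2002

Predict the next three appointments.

Jun 1 2002, Jun 16 2002, Jul 3 2002

The spacing grows by 2 each time: 5, 7, 9, 11 days.
Next gap: 13 days. May 19 2002 + 13 days = Jun 1 2002.
Next gap: 15 days. Jun 1 2002 + 15 days = Jun 16 2002.
Next gap: 17 days. Jun 16 2002 + 17 days = Jul 3 2002.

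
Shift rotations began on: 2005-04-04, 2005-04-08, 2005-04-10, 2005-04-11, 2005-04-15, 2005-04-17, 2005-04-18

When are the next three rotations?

2005-04-22, 2005-04-24, 2005-04-25

Every event lands on a Monday or Friday or Sunday (gaps cycle 4, 2, 1, 4, 2, 1).
So the schedule is: every Monday, Friday and Sunday.
The following Friday is 2005-04-22.
Next Sunday: 2005-04-24.
The following Monday is 2005-04-25.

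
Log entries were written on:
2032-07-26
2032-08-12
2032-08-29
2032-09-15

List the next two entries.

2032-10-02, 2032-10-19

Gaps between consecutive events: 17, 17, 17 days — a constant 17-day interval.
2032-09-15 + 17 days = 2032-10-02.
2032-10-02 + 17 days = 2032-10-19.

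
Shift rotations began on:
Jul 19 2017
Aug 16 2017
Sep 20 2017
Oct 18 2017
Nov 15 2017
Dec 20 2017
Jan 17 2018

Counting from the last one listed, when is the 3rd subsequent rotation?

Apr 18 2018

Gaps: 28, 35, 28, 28, 35, 28 days — a mix of 28 and 35. Every date is a Wednesday.
Each is the 3rd Wednesday of its month.
3rd Wednesday of February 2018: Feb 21 2018.
3rd Wednesday of March 2018: Mar 21 2018.
April 2018 — 3rd Wednesday is Apr 18 2018.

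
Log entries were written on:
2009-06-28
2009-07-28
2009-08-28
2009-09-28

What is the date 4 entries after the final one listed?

2010-01-28

Gaps: 30, 31, 31 days — not constant. Every event is on the 28th of the month.
Pattern: the 28th of each month.
October 2009: 2009-10-28.
November 2009: 2009-11-28.
December 2009: 2009-12-28.
Next: January 2010 → 2010-01-28.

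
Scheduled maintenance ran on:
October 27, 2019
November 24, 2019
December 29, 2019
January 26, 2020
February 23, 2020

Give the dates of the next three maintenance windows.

These are Sundays with 28, 35, 28, 28-day gaps.
Each is the final Sunday of its month — December 29, 2019 is past the 28th, so '4th Sunday' doesn't fit.
Last Sunday of March 2020: March 29, 2020.
April 2020 ends with Sunday April 26, 2020.
May 2020 ends with Sunday May 31, 2020.

March 29, 2020; April 26, 2020; May 31, 2020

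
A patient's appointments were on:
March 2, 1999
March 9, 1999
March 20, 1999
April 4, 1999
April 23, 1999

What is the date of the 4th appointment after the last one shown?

August 17, 1999

Gaps: 7, 11, 15, 19 days — each gap is 4 larger than the previous one.
Next gap: 23 days. April 23, 1999 + 23 days = May 16, 1999.
Next gap: 27 days. May 16, 1999 + 27 days = June 12, 1999.
Next gap: 31 days. June 12, 1999 + 31 days = July 13, 1999.
Next gap: 35 days. July 13, 1999 + 35 days = August 17, 1999.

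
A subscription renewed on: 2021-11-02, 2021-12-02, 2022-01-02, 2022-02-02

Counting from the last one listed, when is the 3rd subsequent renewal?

2022-05-02

Gaps: 30, 31, 31 days — not constant. Every event is on the 2nd of the month.
Pattern: the 2nd of each month.
Next: March 2022 → 2022-03-02.
Next: April 2022 → 2022-04-02.
Next: May 2022 → 2022-05-02.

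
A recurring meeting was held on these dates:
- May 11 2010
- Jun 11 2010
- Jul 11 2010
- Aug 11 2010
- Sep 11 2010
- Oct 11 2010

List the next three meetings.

The day-of-month is always 11 (31, 30, 31, 31, 30 days between events).
So this recurs on the 11th of each month.
Next: November 2010 → Nov 11 2010.
Next: December 2010 → Dec 11 2010.
January 2011: Jan 11 2011.

Nov 11 2010, Dec 11 2010, Jan 11 2011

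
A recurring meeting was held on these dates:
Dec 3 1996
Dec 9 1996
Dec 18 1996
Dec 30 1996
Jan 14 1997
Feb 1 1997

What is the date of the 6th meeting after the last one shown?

Gaps: 6, 9, 12, 15, 18 days — each gap is 3 larger than the previous one.
Next gap: 21 days. Feb 1 1997 + 21 days = Feb 22 1997.
Next gap: 24 days. Feb 22 1997 + 24 days = Mar 18 1997.
Next gap: 27 days. Mar 18 1997 + 27 days = Apr 14 1997.
Next gap: 30 days. Apr 14 1997 + 30 days = May 14 1997.
Next gap: 33 days. May 14 1997 + 33 days = Jun 16 1997.
Next gap: 36 days. Jun 16 1997 + 36 days = Jul 22 1997.

Jul 22 1997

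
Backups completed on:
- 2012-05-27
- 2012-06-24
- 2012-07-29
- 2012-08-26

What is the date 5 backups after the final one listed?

All Sundays; the gaps (28, 35, 28) vary with month length.
This is the last Sunday of each month.
Last Sunday of September 2012: 2012-09-30.
October 2012 ends with Sunday 2012-10-28.
November 2012 ends with Sunday 2012-11-25.
Last Sunday of December 2012: 2012-12-30.
January 2013 ends with Sunday 2013-01-27.

2013-01-27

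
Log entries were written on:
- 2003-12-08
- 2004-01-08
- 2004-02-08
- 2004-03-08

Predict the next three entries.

Each date is the 8th; the gaps (31, 31, 29) track the month lengths.
The rule is the 8th of each month.
Next: April 2004 → 2004-04-08.
Next: May 2004 → 2004-05-08.
Next: June 2004 → 2004-06-08.

2004-04-08, 2004-05-08, 2004-06-08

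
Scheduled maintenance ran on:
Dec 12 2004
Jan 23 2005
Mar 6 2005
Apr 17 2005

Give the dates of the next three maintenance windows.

May 29 2005, Jul 10 2005, Aug 21 2005

The spacing is 42, 42, 42 days — always 42 days.
Apr 17 2005 + 42 days = May 29 2005.
May 29 2005 + 42 days = Jul 10 2005.
Jul 10 2005 + 42 days = Aug 21 2005.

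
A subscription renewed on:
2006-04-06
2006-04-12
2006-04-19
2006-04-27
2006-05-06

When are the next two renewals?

Gaps: 6, 7, 8, 9 days — each gap is 1 larger than the previous one.
Next gap: 10 days. 2006-05-06 + 10 days = 2006-05-16.
Next gap: 11 days. 2006-05-16 + 11 days = 2006-05-27.

2006-05-16, 2006-05-27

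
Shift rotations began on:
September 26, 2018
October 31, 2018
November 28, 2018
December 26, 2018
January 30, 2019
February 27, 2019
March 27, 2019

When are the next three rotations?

All Wednesdays; the gaps (35, 28, 28, 35, 28, 28) vary with month length.
This is the last Wednesday of each month.
Last Wednesday of April 2019: April 24, 2019.
May 2019 ends with Wednesday May 29, 2019.
June 2019 ends with Wednesday June 26, 2019.

April 24, 2019; May 29, 2019; June 26, 2019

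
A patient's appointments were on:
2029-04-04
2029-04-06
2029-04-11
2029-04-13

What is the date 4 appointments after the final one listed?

2029-04-27

The gap pattern 2, 5, 2 repeats every 2 events.
These are the Wednesdays and Fridays of each week.
Next Wednesday: 2029-04-18.
The following Friday is 2029-04-20.
The following Wednesday is 2029-04-25.
The following Friday is 2029-04-27.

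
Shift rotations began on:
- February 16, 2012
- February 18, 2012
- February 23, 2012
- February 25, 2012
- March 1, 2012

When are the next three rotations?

March 3, 2012; March 8, 2012; March 10, 2012

Every event lands on a Thursday or Saturday (gaps cycle 2, 5, 2, 5).
So the schedule is: every Thursday and Saturday.
The following Saturday is March 3, 2012.
Next Thursday: March 8, 2012.
Next Saturday: March 10, 2012.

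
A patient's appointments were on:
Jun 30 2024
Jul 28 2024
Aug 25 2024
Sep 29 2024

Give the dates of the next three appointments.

These are Sundays with 28, 28, 35-day gaps.
Each is the final Sunday of its month — Jun 30 2024 is past the 28th, so '4th Sunday' doesn't fit.
October 2024 ends with Sunday Oct 27 2024.
November 2024 ends with Sunday Nov 24 2024.
December 2024 ends with Sunday Dec 29 2024.

Oct 27 2024, Nov 24 2024, Dec 29 2024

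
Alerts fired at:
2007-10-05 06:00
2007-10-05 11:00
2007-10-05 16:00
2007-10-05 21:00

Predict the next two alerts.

2007-10-06 02:00, 2007-10-06 07:00

Gaps: 5, 5, 5 hours — each event is 5 hours after the previous one.
2007-10-05 21:00 + 5 h = 2007-10-06 02:00.
2007-10-06 02:00 + 5 h = 2007-10-06 07:00.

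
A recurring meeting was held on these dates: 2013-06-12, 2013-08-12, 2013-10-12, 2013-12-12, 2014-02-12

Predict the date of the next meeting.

The day-of-month is always 12 (61, 61, 61, 62 days between events).
So this recurs on the 12th of every 2 months.
April 2014: 2014-04-12.

2014-04-12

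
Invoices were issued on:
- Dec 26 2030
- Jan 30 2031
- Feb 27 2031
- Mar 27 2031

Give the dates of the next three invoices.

Apr 24 2031, May 29 2031, Jun 26 2031

Every date is a Thursday; gaps 35, 28, 28 days.
Each is the last Thursday of its month (at least one falls on the 29th or later, ruling out '4th Thursday').
Last Thursday of April 2031: Apr 24 2031.
Last Thursday of May 2031: May 29 2031.
Last Thursday of June 2031: Jun 26 2031.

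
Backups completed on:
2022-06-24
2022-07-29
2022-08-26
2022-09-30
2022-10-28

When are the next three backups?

These are Fridays with 35, 28, 35, 28-day gaps.
Each is the final Friday of its month — 2022-07-29 is past the 28th, so '4th Friday' doesn't fit.
Last Friday of November 2022: 2022-11-25.
December 2022 ends with Friday 2022-12-30.
January 2023 ends with Friday 2023-01-27.

2022-11-25, 2022-12-30, 2023-01-27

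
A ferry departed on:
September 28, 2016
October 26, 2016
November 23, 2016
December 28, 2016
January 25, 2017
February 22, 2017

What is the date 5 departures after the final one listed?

July 26, 2017

Gaps: 28, 28, 35, 28, 28 days — a mix of 28 and 35. Every date is a Wednesday.
Each is the 4th Wednesday of its month.
4th Wednesday of March 2017: March 22, 2017.
April 2017 — 4th Wednesday is April 26, 2017.
4th Wednesday of May 2017: May 24, 2017.
4th Wednesday of June 2017: June 28, 2017.
4th Wednesday of July 2017: July 26, 2017.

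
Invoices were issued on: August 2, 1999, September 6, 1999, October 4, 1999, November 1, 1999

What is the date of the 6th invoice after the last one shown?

All dates are Mondays, 35, 28, 28 days apart.
Specifically, the 1st Monday of each month.
1st Monday of December 1999: December 6, 1999.
1st Monday of January 2000: January 3, 2000.
1st Monday of February 2000: February 7, 2000.
1st Monday of March 2000: March 6, 2000.
April 2000 — 1st Monday is April 3, 2000.
May 2000 — 1st Monday is May 1, 2000.

May 1, 2000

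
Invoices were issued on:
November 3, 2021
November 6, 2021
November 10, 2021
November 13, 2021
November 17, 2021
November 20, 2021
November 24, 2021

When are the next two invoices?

November 27, 2021; December 1, 2021

Every event lands on a Wednesday or Saturday (gaps cycle 3, 4, 3, 4, 3, 4).
So the schedule is: every Wednesday and Saturday.
The following Saturday is November 27, 2021.
The following Wednesday is December 1, 2021.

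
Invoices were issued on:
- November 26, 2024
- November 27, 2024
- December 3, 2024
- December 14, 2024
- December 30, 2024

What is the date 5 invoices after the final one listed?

June 3, 2025

The spacing grows by 5 each time: 1, 6, 11, 16 days.
Next gap: 21 days. December 30, 2024 + 21 days = January 20, 2025.
Next gap: 26 days. January 20, 2025 + 26 days = February 15, 2025.
Next gap: 31 days. February 15, 2025 + 31 days = March 18, 2025.
Next gap: 36 days. March 18, 2025 + 36 days = April 23, 2025.
Next gap: 41 days. April 23, 2025 + 41 days = June 3, 2025.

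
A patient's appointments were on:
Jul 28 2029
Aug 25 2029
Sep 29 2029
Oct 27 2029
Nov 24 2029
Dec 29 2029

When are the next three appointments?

Jan 26 2030, Feb 23 2030, Mar 30 2030

All Saturdays; the gaps (28, 35, 28, 28, 35) vary with month length.
This is the last Saturday of each month.
January 2030 ends with Saturday Jan 26 2030.
Last Saturday of February 2030: Feb 23 2030.
Last Saturday of March 2030: Mar 30 2030.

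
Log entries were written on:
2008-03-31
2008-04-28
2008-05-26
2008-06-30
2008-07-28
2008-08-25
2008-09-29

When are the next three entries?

2008-10-27, 2008-11-24, 2008-12-29

These are Mondays with 28, 28, 35, 28, 28, 35-day gaps.
Each is the final Monday of its month — 2008-03-31 is past the 28th, so '4th Monday' doesn't fit.
October 2008 ends with Monday 2008-10-27.
November 2008 ends with Monday 2008-11-24.
Last Monday of December 2008: 2008-12-29.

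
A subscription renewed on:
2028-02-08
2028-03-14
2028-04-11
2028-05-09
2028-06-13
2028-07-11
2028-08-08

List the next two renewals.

All dates are Tuesdays, 35, 28, 28, 35, 28, 28 days apart.
Specifically, the 2nd Tuesday of each month.
2nd Tuesday of September 2028: 2028-09-12.
October 2028 — 2nd Tuesday is 2028-10-10.

2028-09-12, 2028-10-10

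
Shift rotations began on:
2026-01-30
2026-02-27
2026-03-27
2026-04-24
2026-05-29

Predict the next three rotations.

2026-06-26, 2026-07-31, 2026-08-28

Every date is a Friday; gaps 28, 28, 28, 35 days.
Each is the last Friday of its month (at least one falls on the 29th or later, ruling out '4th Friday').
June 2026 ends with Friday 2026-06-26.
Last Friday of July 2026: 2026-07-31.
Last Friday of August 2026: 2026-08-28.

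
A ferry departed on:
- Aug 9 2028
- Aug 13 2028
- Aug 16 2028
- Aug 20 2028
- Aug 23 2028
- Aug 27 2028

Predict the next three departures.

Aug 30 2028, Sep 3 2028, Sep 6 2028

Gaps: 4, 3, 4, 3, 4 days — not constant, but cyclic with period 2.
The events fall on every Wednesday and Sunday.
Next Wednesday: Aug 30 2028.
The following Sunday is Sep 3 2028.
The following Wednesday is Sep 6 2028.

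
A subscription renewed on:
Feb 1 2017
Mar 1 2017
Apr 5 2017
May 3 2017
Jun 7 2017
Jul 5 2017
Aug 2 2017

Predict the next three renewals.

Sep 6 2017, Oct 4 2017, Nov 1 2017

All dates are Wednesdays, 28, 35, 28, 35, 28, 28 days apart.
Specifically, the 1st Wednesday of each month.
September 2017 — 1st Wednesday is Sep 6 2017.
1st Wednesday of October 2017: Oct 4 2017.
1st Wednesday of November 2017: Nov 1 2017.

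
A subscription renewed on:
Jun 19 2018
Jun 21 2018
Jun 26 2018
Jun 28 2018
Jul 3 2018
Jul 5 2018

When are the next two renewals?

The gap pattern 2, 5, 2, 5, 2 repeats every 2 events.
These are the Tuesdays and Thursdays of each week.
The following Tuesday is Jul 10 2018.
Next Thursday: Jul 12 2018.

Jul 10 2018, Jul 12 2018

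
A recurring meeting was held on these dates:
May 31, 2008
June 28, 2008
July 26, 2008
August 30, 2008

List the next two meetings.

September 27, 2008; October 25, 2008

Every date is a Saturday; gaps 28, 28, 35 days.
Each is the last Saturday of its month (at least one falls on the 29th or later, ruling out '4th Saturday').
Last Saturday of September 2008: September 27, 2008.
Last Saturday of October 2008: October 25, 2008.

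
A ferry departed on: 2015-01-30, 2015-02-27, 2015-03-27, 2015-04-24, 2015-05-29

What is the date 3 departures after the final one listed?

2015-08-28

These are Fridays with 28, 28, 28, 35-day gaps.
Each is the final Friday of its month — 2015-01-30 is past the 28th, so '4th Friday' doesn't fit.
June 2015 ends with Friday 2015-06-26.
July 2015 ends with Friday 2015-07-31.
August 2015 ends with Friday 2015-08-28.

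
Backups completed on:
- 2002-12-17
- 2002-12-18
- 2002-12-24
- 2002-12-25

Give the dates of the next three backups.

Every event lands on a Tuesday or Wednesday (gaps cycle 1, 6, 1).
So the schedule is: every Tuesday and Wednesday.
The following Tuesday is 2002-12-31.
Next Wednesday: 2003-01-01.
Next Tuesday: 2003-01-07.

2002-12-31, 2003-01-01, 2003-01-07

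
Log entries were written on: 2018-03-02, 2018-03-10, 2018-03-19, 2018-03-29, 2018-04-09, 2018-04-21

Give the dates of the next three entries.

Intervals are 8, 9, 10, 11, 12 days — an arithmetic progression with common difference 1.
Next gap: 13 days. 2018-04-21 + 13 days = 2018-05-04.
Next gap: 14 days. 2018-05-04 + 14 days = 2018-05-18.
Next gap: 15 days. 2018-05-18 + 15 days = 2018-06-02.

2018-05-04, 2018-05-18, 2018-06-02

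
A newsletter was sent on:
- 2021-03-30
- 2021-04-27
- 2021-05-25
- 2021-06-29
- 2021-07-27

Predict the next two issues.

2021-08-31, 2021-09-28

Every date is a Tuesday; gaps 28, 28, 35, 28 days.
Each is the last Tuesday of its month (at least one falls on the 29th or later, ruling out '4th Tuesday').
Last Tuesday of August 2021: 2021-08-31.
Last Tuesday of September 2021: 2021-09-28.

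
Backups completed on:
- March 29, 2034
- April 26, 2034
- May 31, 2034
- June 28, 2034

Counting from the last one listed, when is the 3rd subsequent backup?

September 27, 2034

Every date is a Wednesday; gaps 28, 35, 28 days.
Each is the last Wednesday of its month (at least one falls on the 29th or later, ruling out '4th Wednesday').
Last Wednesday of July 2034: July 26, 2034.
August 2034 ends with Wednesday August 30, 2034.
Last Wednesday of September 2034: September 27, 2034.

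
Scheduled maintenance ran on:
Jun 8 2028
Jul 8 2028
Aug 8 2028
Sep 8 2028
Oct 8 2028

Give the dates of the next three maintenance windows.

Each date is the 8th; the gaps (30, 31, 31, 30) track the month lengths.
The rule is the 8th of each month.
Next: November 2028 → Nov 8 2028.
Next: December 2028 → Dec 8 2028.
Next: January 2029 → Jan 8 2029.

Nov 8 2028, Dec 8 2028, Jan 8 2029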